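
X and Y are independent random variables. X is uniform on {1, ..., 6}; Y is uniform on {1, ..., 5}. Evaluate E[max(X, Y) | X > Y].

P(X > Y) = 1/2.
Summing max(X,Y)·P(x,y) over outcomes with X > Y gives 7/3.
E[max(X, Y) | X > Y] = (7/3) / (1/2) = 14/3.

14/3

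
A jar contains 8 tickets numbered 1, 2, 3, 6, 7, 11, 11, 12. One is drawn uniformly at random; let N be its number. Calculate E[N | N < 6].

2

P(N < 6) = 3/8.
Σ over the event: 1·1/8 + 2·1/8 + 3·1/8 = 3/4.
E[N | N < 6] = (3/4) / (3/8) = 2.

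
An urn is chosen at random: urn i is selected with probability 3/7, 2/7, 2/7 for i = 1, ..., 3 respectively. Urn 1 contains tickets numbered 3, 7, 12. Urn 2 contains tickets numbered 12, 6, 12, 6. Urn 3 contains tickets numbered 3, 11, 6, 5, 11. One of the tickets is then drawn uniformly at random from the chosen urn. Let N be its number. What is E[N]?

272/35

E[N | urn 1] = (3+7+12)/3 = 22/3.
E[N | urn 2] = (12+6+12+6)/4 = 9.
E[N | urn 3] = (3+11+6+5+11)/5 = 36/5.
By the law of total expectation,
E[N] = (3/7)·(22/3) + (2/7)·(9) + (2/7)·(36/5) = 272/35.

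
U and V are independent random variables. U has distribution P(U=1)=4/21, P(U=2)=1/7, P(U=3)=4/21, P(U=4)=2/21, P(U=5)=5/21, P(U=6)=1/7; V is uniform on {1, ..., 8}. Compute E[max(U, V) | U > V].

61/13

P(U > V) = 13/42.
Summing max(U,V)·P(x,y) over outcomes with U > V gives 61/42.
E[max(U, V) | U > V] = (61/42) / (13/42) = 61/13.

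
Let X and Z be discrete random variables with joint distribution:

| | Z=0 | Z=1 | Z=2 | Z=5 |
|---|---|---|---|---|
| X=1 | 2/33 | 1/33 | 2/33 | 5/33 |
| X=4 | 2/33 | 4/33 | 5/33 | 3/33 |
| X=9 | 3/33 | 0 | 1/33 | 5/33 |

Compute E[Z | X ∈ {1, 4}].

59/24

P(X ∈ {1, 4}) = 8/11.
Σ Z·P over the event = 0·(2/33) + 1·(1/33) + 2·(2/33) + 5·(5/33) + 0·(2/33) + 1·(4/33) + 2·(5/33) + 5·(3/33) = 59/33.
E[Z | X ∈ {1, 4}] = (59/33) / (8/11) = 59/24.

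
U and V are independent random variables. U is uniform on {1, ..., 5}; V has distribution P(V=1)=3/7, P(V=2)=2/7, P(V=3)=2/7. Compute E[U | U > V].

42/11

P(U > V) = 22/35.
Summing U·P(x,y) over outcomes with U > V gives 12/5.
E[U | U > V] = (12/5) / (22/35) = 42/11.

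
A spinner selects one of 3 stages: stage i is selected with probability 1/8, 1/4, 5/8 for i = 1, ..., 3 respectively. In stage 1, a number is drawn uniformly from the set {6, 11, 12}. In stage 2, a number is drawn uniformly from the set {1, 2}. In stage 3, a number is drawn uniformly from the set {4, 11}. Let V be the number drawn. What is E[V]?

301/48

E[V | stage 1] = (6+11+12)/3 = 29/3.
E[V | stage 2] = (1+2)/2 = 3/2.
E[V | stage 3] = (4+11)/2 = 15/2.
By the law of total expectation,
E[V] = (1/8)·(29/3) + (1/4)·(3/2) + (5/8)·(15/2) = 301/48.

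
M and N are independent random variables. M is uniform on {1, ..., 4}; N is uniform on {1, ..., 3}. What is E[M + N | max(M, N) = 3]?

P(max(M, N) = 3) = 5/12.
Summing (M+N)·P(x,y) over outcomes with max(M, N) = 3 gives 2.
E[M + N | max(M, N) = 3] = (2) / (5/12) = 24/5.

24/5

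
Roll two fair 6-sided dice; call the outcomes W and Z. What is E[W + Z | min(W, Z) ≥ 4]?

10

Outcomes with min(W, Z) ≥ 4: (4,4), (4,5), (4,6), (5,4), (5,5), (5,6), (6,4), (6,5), (6,6), each with probability 1/36.
E[W + Z | min(W, Z) ≥ 4] = (8 + 9 + 10 + 9 + 10 + 11 + 10 + 11 + 12) / 9 = 10.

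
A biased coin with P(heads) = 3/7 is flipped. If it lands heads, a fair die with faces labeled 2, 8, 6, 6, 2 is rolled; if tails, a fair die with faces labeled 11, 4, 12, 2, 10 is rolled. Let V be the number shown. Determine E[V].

228/35

E[V | heads] = (2+8+6+6+2)/5 = 24/5.
E[V | tails] = (11+4+12+2+10)/5 = 39/5.
By the law of total expectation,
E[V] = (3/7)·(24/5) + (4/7)·(39/5) = 228/35.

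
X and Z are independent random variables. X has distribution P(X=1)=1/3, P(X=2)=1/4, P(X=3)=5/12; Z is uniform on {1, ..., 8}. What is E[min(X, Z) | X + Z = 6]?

25/12

P(X + Z = 6) = 1/8.
Summing min(X,Z)·P(x,y) over outcomes with X + Z = 6 gives 25/96.
E[min(X, Z) | X + Z = 6] = (25/96) / (1/8) = 25/12.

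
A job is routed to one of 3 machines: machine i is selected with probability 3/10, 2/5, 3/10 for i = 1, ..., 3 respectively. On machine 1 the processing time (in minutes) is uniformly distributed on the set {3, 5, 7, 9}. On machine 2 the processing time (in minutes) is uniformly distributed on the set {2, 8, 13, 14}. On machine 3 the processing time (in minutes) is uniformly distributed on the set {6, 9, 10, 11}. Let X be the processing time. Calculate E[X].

E[X | machine 1] = (3+5+7+9)/4 = 6.
E[X | machine 2] = (2+8+13+14)/4 = 37/4.
E[X | machine 3] = (6+9+10+11)/4 = 9.
E[X] = (3/10)·(6) + (2/5)·(37/4) + (3/10)·(9) = 41/5.

41/5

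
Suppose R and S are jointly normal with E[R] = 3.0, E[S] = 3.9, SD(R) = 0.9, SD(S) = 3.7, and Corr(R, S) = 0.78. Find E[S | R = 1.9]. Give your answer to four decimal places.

E[S | R=x] = μ_S + ρ(σ_S/σ_R)(x − μ_R) for jointly normal variables.
E[S | R=1.9] = 3.9 + (0.78)·(3.7/0.9)·(1.9 − (3.0)) = 3.9 + (3.20667)·(-1.1) = 0.3727.

0.3727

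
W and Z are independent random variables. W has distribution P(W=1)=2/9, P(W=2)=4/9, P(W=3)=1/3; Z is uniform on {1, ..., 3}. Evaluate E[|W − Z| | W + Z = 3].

P(W + Z = 3) = 2/9.
Summing |W−Z|·P(x,y) over outcomes with W + Z = 3 gives 2/9.
E[|W − Z| | W + Z = 3] = (2/9) / (2/9) = 1.

1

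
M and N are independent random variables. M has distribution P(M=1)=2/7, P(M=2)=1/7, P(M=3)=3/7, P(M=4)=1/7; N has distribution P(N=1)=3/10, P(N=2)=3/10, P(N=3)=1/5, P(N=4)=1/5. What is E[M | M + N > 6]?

17/5

P(M + N > 6) = 1/7.
Summing M·P(x,y) over outcomes with M + N > 6 gives 17/35.
E[M | M + N > 6] = (17/35) / (1/7) = 17/5.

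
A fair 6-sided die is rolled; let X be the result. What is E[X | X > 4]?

11/2

Given X > 4, X is equally likely to be any of {5, 6}.
E[X | X > 4] = (5 + 6) / 2 = 11/2.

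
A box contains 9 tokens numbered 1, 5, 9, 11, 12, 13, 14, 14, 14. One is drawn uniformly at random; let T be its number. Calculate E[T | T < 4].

P(T < 4) = 1/9.
Σ over the event: 1·1/9 = 1/9.
E[T | T < 4] = (1/9) / (1/9) = 1.

1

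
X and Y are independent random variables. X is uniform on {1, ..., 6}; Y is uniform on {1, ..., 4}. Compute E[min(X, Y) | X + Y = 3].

1

P(X + Y = 3) = 1/12.
Summing min(X,Y)·P(x,y) over outcomes with X + Y = 3 gives 1/12.
E[min(X, Y) | X + Y = 3] = (1/12) / (1/12) = 1.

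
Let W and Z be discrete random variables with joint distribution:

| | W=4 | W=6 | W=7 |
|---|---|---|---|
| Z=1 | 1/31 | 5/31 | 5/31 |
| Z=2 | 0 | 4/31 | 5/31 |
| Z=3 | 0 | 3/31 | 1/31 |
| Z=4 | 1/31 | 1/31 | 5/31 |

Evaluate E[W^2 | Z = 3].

157/4

P(Z = 3) = 4/31.
Σ W^2·P over the event = 36·(3/31) + 49·(1/31) = 157/31.
E[W^2 | Z = 3] = (157/31) / (4/31) = 157/4.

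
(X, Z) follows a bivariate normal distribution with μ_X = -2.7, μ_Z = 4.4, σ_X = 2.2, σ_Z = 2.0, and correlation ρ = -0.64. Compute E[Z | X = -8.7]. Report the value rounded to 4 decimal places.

7.8909

For a bivariate normal, E[Z | X=x] = μ_Z + ρ·(σ_Z/σ_X)·(x − μ_X).
E[Z | X=-8.7] = 4.4 + (-0.64)·(2.0/2.2)·(-8.7 − (-2.7)) = 4.4 + (-0.58182)·(-6) = 7.8909.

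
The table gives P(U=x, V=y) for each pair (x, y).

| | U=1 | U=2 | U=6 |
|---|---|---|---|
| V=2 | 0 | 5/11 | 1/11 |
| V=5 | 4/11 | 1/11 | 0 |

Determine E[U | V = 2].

8/3

P(V = 2) = 6/11.
Σ U·P over the event = 2·(5/11) + 6·(1/11) = 16/11.
E[U | V = 2] = (16/11) / (6/11) = 8/3.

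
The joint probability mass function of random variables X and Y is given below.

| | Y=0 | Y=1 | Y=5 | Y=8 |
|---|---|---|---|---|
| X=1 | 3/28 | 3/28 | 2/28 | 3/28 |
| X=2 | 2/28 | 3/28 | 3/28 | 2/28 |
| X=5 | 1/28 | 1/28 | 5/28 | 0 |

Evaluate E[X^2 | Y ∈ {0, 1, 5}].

215/23

P(Y ∈ {0, 1, 5}) = 23/28.
Summing X^2·P(X=x,Y=y) over the conditioning event gives 215/28.
E[X^2 | Y ∈ {0, 1, 5}] = (215/28) / (23/28) = 215/23.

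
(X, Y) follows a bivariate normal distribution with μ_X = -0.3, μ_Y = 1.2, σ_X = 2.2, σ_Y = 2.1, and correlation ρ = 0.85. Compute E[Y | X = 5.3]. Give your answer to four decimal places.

The regression of Y on X has slope ρ·σ_Y/σ_X and passes through (μ_X, μ_Y).
E[Y | X=5.3] = 1.2 + (0.85)·(2.1/2.2)·(5.3 − (-0.3)) = 1.2 + (0.81136)·(5.6) = 5.7436.

5.7436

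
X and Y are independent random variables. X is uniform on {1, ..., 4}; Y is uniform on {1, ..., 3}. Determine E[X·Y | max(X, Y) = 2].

8/3

Outcomes with max(X, Y) = 2: (1,2), (2,1), (2,2), each with probability 1/12.
E[X·Y | max(X, Y) = 2] = (2 + 2 + 4) / 3 = 8/3.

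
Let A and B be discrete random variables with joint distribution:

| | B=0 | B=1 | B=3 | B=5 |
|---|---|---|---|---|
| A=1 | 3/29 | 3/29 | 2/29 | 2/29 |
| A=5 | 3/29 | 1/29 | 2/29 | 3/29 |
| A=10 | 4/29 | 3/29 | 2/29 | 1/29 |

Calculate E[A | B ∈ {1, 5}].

P(B ∈ {1, 5}) = 13/29.
Σ A·P over the event = 1·(3/29) + 1·(2/29) + 5·(1/29) + 5·(3/29) + 10·(3/29) + 10·(1/29) = 65/29.
E[A | B ∈ {1, 5}] = (65/29) / (13/29) = 5.

5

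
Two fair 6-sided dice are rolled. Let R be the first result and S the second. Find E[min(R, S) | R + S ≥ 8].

19/5

P(R + S ≥ 8) = 5/12.
Summing min(R,S)·P(x,y) over outcomes with R + S ≥ 8 gives 19/12.
E[min(R, S) | R + S ≥ 8] = (19/12) / (5/12) = 19/5.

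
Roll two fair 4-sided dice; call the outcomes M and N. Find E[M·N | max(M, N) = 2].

8/3

Outcomes with max(M, N) = 2: (1,2), (2,1), (2,2), each with probability 1/16.
E[M·N | max(M, N) = 2] = (2 + 2 + 4) / 3 = 8/3.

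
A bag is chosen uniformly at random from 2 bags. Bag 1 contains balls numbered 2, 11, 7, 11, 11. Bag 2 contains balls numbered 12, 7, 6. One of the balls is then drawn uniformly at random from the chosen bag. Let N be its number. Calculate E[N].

E[N | bag 1] = (2+11+7+11+11)/5 = 42/5.
E[N | bag 2] = (12+7+6)/3 = 25/3.
E[N] = (1/2)·(42/5) + (1/2)·(25/3) = 251/30.

251/30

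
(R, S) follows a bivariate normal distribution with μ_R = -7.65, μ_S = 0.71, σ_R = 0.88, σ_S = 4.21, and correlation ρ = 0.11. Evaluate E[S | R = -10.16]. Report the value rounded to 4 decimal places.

For a bivariate normal, E[S | R=x] = μ_S + ρ·(σ_S/σ_R)·(x − μ_R).
E[S | R=-10.16] = 0.71 + (0.11)·(4.21/0.88)·(-10.16 − (-7.65)) = 0.71 + (0.52625)·(-2.51) = -0.6109.

-0.6109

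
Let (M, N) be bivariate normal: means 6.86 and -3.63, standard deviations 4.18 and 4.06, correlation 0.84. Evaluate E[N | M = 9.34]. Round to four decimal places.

E[N | M=x] = μ_N + ρ(σ_N/σ_M)(x − μ_M) for jointly normal variables.
E[N | M=9.34] = -3.63 + (0.84)·(4.06/4.18)·(9.34 − (6.86)) = -3.63 + (0.81589)·(2.48) = -1.6066.

-1.6066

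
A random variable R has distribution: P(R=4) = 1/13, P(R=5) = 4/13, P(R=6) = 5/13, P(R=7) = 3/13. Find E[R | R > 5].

51/8

P(R > 5) = 8/13.
Σ over the event: 6·5/13 + 7·3/13 = 51/13.
E[R | R > 5] = (51/13) / (8/13) = 51/8.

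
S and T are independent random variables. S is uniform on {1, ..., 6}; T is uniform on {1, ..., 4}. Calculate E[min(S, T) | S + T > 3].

P(S + T > 3) = 7/8.
Summing min(S,T)·P(x,y) over outcomes with S + T > 3 gives 47/24.
E[min(S, T) | S + T > 3] = (47/24) / (7/8) = 47/21.

47/21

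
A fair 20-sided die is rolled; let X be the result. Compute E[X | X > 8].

29/2

Given X > 8, X is equally likely to be any of {9, 10, 11, 12, 13, 14, 15, 16, 17, 18, 19, 20}.
E[X | X > 8] = (9 + 10 + 11 + 12 + 13 + 14 + 15 + 16 + 17 + 18 + 19 + 20) / 12 = 29/2.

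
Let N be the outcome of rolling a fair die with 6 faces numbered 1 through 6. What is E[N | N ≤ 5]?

3

Given N ≤ 5, N is equally likely to be any of {1, 2, 3, 4, 5}.
E[N | N ≤ 5] = (1 + 2 + 3 + 4 + 5) / 5 = 3.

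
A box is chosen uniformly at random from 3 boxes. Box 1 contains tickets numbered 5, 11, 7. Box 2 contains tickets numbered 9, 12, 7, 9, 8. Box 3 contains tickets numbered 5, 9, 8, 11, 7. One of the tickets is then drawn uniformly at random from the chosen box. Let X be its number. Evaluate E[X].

E[X | box 1] = (5+11+7)/3 = 23/3.
E[X | box 2] = (9+12+7+9+8)/5 = 9.
E[X | box 3] = (5+9+8+11+7)/5 = 8.
E[X] = (1/3)·(23/3) + (1/3)·(9) + (1/3)·(8) = 74/9.

74/9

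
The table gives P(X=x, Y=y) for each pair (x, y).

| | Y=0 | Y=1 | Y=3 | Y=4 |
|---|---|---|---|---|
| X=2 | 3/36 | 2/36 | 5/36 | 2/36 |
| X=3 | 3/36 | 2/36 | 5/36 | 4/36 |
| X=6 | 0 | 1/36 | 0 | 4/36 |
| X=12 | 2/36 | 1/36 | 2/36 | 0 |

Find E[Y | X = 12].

7/5

P(X = 12) = 5/36.
Σ Y·P over the event = 0·(2/36) + 1·(1/36) + 3·(2/36) = 7/36.
E[Y | X = 12] = (7/36) / (5/36) = 7/5.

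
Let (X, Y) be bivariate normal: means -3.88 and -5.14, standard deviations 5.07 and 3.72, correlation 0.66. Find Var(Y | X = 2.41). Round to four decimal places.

7.8104

Var(Y | X=x) = (1 − ρ²)·σ_Y².
Var(Y | X=2.41) = (3.72)²·(1 − (0.66)²) = 13.8384·0.5644 = 7.8104.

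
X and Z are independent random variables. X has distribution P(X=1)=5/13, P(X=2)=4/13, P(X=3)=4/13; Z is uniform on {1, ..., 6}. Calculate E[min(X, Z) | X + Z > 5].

41/19

P(X + Z > 5) = 19/39.
Summing min(X,Z)·P(x,y) over outcomes with X + Z > 5 gives 41/39.
E[min(X, Z) | X + Z > 5] = (41/39) / (19/39) = 41/19.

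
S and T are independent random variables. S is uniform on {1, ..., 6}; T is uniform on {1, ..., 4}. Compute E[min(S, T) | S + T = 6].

Outcomes with S + T = 6: (2,4), (3,3), (4,2), (5,1), each with probability 1/24.
E[min(S, T) | S + T = 6] = (2 + 3 + 2 + 1) / 4 = 2.

2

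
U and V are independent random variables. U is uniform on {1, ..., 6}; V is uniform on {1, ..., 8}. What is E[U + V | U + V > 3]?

376/45

P(U + V > 3) = 15/16.
Summing (U+V)·P(x,y) over outcomes with U + V > 3 gives 47/6.
E[U + V | U + V > 3] = (47/6) / (15/16) = 376/45.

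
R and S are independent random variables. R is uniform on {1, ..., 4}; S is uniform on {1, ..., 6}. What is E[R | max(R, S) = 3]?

Outcomes with max(R, S) = 3: (1,3), (2,3), (3,1), (3,2), (3,3), each with probability 1/24.
E[R | max(R, S) = 3] = (1 + 2 + 3 + 3 + 3) / 5 = 12/5.

12/5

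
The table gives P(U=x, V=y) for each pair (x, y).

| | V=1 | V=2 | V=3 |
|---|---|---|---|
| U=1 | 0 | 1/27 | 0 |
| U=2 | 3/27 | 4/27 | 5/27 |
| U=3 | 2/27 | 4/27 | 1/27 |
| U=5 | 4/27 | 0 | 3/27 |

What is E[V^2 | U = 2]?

16/3

P(U = 2) = 4/9.
Σ V^2·P over the event = 1·(3/27) + 4·(4/27) + 9·(5/27) = 64/27.
E[V^2 | U = 2] = (64/27) / (4/9) = 16/3.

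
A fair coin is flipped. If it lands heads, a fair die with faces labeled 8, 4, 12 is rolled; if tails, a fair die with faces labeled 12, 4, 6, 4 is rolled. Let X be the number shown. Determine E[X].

E[X | heads] = (8+4+12)/3 = 8.
E[X | tails] = (12+4+6+4)/4 = 13/2.
By the law of total expectation,
E[X] = (1/2)·(8) + (1/2)·(13/2) = 29/4.

29/4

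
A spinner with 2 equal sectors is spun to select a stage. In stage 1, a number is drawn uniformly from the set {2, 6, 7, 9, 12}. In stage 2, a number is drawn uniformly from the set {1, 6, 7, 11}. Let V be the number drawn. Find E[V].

E[V | stage 1] = (2+6+7+9+12)/5 = 36/5.
E[V | stage 2] = (1+6+7+11)/4 = 25/4.
E[V] = (1/2)·(36/5) + (1/2)·(25/4) = 269/40.

269/40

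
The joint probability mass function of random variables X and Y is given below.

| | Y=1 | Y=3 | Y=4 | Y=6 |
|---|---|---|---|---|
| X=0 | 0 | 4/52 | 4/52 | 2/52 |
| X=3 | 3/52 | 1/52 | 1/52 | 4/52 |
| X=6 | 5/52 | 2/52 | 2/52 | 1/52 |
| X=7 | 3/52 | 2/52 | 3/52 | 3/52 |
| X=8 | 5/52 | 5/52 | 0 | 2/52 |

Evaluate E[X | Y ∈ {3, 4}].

P(Y ∈ {3, 4}) = 6/13.
Summing X·P(X=x,Y=y) over the conditioning event gives 105/52.
E[X | Y ∈ {3, 4}] = (105/52) / (6/13) = 35/8.

35/8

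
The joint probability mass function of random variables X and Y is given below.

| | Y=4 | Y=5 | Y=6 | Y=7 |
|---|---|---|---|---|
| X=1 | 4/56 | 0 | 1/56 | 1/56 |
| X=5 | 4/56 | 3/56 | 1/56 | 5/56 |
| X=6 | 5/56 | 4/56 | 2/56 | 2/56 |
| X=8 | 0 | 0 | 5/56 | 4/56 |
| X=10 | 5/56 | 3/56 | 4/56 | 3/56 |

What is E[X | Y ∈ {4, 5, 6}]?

271/41

P(Y ∈ {4, 5, 6}) = 41/56.
Summing X·P(X=x,Y=y) over the conditioning event gives 271/56.
E[X | Y ∈ {4, 5, 6}] = (271/56) / (41/56) = 271/41.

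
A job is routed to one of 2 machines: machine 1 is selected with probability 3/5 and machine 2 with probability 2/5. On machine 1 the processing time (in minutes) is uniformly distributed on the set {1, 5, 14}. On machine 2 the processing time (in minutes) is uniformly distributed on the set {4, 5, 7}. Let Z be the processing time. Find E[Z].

E[Z | machine 1] = (1+5+14)/3 = 20/3.
E[Z | machine 2] = (4+5+7)/3 = 16/3.
E[Z] = (3/5)·(20/3) + (2/5)·(16/3) = 92/15.

92/15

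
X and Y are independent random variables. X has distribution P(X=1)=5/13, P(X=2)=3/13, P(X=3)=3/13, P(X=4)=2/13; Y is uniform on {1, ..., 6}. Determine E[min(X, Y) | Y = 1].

P(Y = 1) = 1/6.
Summing min(X,Y)·P(x,y) over outcomes with Y = 1 gives 1/6.
E[min(X, Y) | Y = 1] = (1/6) / (1/6) = 1.

1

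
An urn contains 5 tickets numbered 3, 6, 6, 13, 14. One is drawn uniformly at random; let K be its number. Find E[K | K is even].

P(K is even) = 3/5.
Σ over the event: 6·2/5 + 14·1/5 = 26/5.
E[K | K is even] = (26/5) / (3/5) = 26/3.

26/3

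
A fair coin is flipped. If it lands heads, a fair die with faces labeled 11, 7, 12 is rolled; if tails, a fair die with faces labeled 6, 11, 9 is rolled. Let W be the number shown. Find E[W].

E[W | heads] = (11+7+12)/3 = 10.
E[W | tails] = (6+11+9)/3 = 26/3.
E[W] = (1/2)·(10) + (1/2)·(26/3) = 28/3.

28/3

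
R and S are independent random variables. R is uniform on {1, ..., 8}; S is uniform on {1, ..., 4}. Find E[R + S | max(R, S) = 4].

44/7

P(max(R, S) = 4) = 7/32.
Summing (R+S)·P(x,y) over outcomes with max(R, S) = 4 gives 11/8.
E[R + S | max(R, S) = 4] = (11/8) / (7/32) = 44/7.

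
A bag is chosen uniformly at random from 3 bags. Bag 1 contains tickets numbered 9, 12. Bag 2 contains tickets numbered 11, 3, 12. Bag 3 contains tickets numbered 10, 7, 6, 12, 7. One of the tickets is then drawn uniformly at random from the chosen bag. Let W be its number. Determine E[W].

E[W | bag 1] = (9+12)/2 = 21/2.
E[W | bag 2] = (11+3+12)/3 = 26/3.
E[W | bag 3] = (10+7+6+12+7)/5 = 42/5.
E[W] = (1/3)·(21/2) + (1/3)·(26/3) + (1/3)·(42/5) = 827/90.

827/90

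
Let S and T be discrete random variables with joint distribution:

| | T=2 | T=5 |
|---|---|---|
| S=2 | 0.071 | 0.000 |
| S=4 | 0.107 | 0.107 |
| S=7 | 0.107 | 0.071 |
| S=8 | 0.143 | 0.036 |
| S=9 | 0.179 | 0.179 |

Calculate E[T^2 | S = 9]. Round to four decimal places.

14.5000

P(S = 9) = 0.358.
Σ T^2·P over the event = 4·(0.179) + 25·(0.179) = 5.191.
E[T^2 | S = 9] = (5.191) / (0.358) = 14.5000.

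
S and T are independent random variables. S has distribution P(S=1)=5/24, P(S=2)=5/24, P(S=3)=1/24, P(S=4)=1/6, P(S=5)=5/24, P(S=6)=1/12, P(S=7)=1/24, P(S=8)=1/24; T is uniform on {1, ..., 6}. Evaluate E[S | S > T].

P(S > T) = 61/144.
Summing S·P(x,y) over outcomes with S > T gives 157/72.
E[S | S > T] = (157/72) / (61/144) = 314/61.

314/61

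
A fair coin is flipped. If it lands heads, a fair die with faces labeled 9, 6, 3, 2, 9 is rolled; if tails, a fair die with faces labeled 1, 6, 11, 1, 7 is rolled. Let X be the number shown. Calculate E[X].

E[X | heads] = (9+6+3+2+9)/5 = 29/5.
E[X | tails] = (1+6+11+1+7)/5 = 26/5.
By the law of total expectation,
E[X] = (1/2)·(29/5) + (1/2)·(26/5) = 11/2.

11/2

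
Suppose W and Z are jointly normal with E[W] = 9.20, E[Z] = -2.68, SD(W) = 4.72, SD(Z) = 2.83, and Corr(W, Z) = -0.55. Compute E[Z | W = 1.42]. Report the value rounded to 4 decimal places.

-0.1144

For a bivariate normal, E[Z | W=x] = μ_Z + ρ·(σ_Z/σ_W)·(x − μ_W).
E[Z | W=1.42] = -2.68 + (-0.55)·(2.83/4.72)·(1.42 − (9.20)) = -2.68 + (-0.32977)·(-7.78) = -0.1144.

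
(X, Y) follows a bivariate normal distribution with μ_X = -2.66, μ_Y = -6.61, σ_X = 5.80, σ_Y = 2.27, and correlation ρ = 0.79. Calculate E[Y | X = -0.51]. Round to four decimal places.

-5.9452

E[Y | X=x] = μ_Y + ρ(σ_Y/σ_X)(x − μ_X) for jointly normal variables.
E[Y | X=-0.51] = -6.61 + (0.79)·(2.27/5.80)·(-0.51 − (-2.66)) = -6.61 + (0.30919)·(2.15) = -5.9452.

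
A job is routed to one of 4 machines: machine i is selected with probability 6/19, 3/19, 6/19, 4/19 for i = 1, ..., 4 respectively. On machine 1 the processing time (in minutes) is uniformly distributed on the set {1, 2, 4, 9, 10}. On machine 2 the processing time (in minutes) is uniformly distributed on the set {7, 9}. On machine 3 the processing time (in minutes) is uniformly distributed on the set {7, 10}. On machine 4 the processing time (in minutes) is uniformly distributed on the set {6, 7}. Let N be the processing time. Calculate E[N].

661/95

E[N | machine 1] = (1+2+4+9+10)/5 = 26/5.
E[N | machine 2] = (7+9)/2 = 8.
E[N | machine 3] = (7+10)/2 = 17/2.
E[N | machine 4] = (6+7)/2 = 13/2.
By the law of total expectation,
E[N] = (6/19)·(26/5) + (3/19)·(8) + (6/19)·(17/2) + (4/19)·(13/2) = 661/95.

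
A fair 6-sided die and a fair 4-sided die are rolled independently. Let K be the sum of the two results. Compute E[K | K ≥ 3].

P(K ≥ 3) = 23/24.
Σ over the event: 3·1/12 + 4·1/8 + 5·1/6 + 6·1/6 + 7·1/6 + 8·1/8 + 9·1/12 + 10·1/24 = 71/12.
E[K | K ≥ 3] = (71/12) / (23/24) = 142/23.

142/23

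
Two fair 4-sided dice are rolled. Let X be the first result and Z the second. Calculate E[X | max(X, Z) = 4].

Outcomes with max(X, Z) = 4: (1,4), (2,4), (3,4), (4,1), (4,2), (4,3), (4,4), each with probability 1/16.
E[X | max(X, Z) = 4] = (1 + 2 + 3 + 4 + 4 + 4 + 4) / 7 = 22/7.

22/7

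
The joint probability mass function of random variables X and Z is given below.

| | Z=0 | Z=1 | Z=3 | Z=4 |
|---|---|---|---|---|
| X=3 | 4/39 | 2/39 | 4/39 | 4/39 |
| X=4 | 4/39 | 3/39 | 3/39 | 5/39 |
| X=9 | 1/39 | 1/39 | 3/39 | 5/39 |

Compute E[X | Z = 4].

P(Z = 4) = 14/39.
Σ X·P over the event = 3·(4/39) + 4·(5/39) + 9·(5/39) = 77/39.
E[X | Z = 4] = (77/39) / (14/39) = 11/2.

11/2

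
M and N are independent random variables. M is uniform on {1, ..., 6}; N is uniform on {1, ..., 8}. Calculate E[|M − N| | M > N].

7/3

P(M > N) = 5/16.
Summing |M−N|·P(x,y) over outcomes with M > N gives 35/48.
E[|M − N| | M > N] = (35/48) / (5/16) = 7/3.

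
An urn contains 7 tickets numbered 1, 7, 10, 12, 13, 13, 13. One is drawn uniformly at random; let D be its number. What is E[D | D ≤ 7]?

P(D ≤ 7) = 2/7.
Σ over the event: 1·1/7 + 7·1/7 = 8/7.
E[D | D ≤ 7] = (8/7) / (2/7) = 4.

4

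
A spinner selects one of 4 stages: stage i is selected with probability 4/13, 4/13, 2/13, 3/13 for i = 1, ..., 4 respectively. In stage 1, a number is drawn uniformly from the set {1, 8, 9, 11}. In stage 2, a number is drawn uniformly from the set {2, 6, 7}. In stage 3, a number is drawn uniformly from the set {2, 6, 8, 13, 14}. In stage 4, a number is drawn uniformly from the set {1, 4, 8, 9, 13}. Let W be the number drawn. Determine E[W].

E[W | stage 1] = (1+8+9+11)/4 = 29/4.
E[W | stage 2] = (2+6+7)/3 = 5.
E[W | stage 3] = (2+6+8+13+14)/5 = 43/5.
E[W | stage 4] = (1+4+8+9+13)/5 = 7.
By the law of total expectation,
E[W] = (4/13)·(29/4) + (4/13)·(5) + (2/13)·(43/5) + (3/13)·(7) = 436/65.

436/65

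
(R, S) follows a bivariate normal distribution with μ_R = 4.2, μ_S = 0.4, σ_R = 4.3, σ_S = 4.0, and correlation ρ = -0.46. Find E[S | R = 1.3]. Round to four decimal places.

For a bivariate normal, E[S | R=x] = μ_S + ρ·(σ_S/σ_R)·(x − μ_R).
E[S | R=1.3] = 0.4 + (-0.46)·(4.0/4.3)·(1.3 − (4.2)) = 0.4 + (-0.42791)·(-2.9) = 1.6409.

1.6409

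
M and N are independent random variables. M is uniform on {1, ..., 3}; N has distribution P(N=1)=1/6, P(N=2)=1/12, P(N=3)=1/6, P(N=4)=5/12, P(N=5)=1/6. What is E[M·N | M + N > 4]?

P(M + N > 4) = 13/18.
Summing MN·P(x,y) over outcomes with M + N > 4 gives 6.
E[M·N | M + N > 4] = (6) / (13/18) = 108/13.

108/13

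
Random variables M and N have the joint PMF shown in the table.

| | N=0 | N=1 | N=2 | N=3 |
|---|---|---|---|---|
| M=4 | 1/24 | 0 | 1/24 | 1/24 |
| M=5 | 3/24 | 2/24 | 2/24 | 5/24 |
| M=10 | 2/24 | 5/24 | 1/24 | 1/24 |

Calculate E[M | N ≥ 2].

P(N ≥ 2) = 11/24.
Summing M·P(M=x,N=y) over the conditioning event gives 21/8.
E[M | N ≥ 2] = (21/8) / (11/24) = 63/11.

63/11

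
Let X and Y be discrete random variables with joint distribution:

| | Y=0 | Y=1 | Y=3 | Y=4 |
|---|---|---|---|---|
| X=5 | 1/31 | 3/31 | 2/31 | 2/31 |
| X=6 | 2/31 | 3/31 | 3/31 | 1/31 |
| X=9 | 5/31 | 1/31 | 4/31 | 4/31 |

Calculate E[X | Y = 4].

52/7

P(Y = 4) = 7/31.
Σ X·P over the event = 5·(2/31) + 6·(1/31) + 9·(4/31) = 52/31.
E[X | Y = 4] = (52/31) / (7/31) = 52/7.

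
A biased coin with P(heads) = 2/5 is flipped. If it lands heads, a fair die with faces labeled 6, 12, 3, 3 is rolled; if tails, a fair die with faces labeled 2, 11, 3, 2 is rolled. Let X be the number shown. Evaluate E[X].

51/10

E[X | heads] = (6+12+3+3)/4 = 6.
E[X | tails] = (2+11+3+2)/4 = 9/2.
E[X] = (2/5)·(6) + (3/5)·(9/2) = 51/10.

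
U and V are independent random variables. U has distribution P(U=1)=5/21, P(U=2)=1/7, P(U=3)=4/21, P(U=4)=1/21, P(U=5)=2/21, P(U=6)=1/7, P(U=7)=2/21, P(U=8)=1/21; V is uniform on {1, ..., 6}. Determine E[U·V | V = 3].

P(V = 3) = 1/6.
Summing UV·P(x,y) over outcomes with V = 3 gives 11/6.
E[U·V | V = 3] = (11/6) / (1/6) = 11.

11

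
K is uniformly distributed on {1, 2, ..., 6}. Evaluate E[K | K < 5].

Given K < 5, K is equally likely to be any of {1, 2, 3, 4}.
E[K | K < 5] = (1 + 2 + 3 + 4) / 4 = 5/2.

5/2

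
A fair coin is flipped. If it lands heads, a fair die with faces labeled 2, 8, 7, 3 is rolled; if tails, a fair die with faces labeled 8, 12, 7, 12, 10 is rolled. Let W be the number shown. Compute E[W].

37/5

E[W | heads] = (2+8+7+3)/4 = 5.
E[W | tails] = (8+12+7+12+10)/5 = 49/5.
E[W] = (1/2)·(5) + (1/2)·(49/5) = 37/5.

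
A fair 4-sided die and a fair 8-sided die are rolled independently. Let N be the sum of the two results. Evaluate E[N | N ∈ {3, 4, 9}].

6

P(N ∈ {3, 4, 9}) = 9/32.
Σ over the event: 3·1/16 + 4·3/32 + 9·1/8 = 27/16.
E[N | N ∈ {3, 4, 9}] = (27/16) / (9/32) = 6.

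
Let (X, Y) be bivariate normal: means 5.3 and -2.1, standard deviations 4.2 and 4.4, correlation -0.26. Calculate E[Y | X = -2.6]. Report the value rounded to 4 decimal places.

For a bivariate normal, E[Y | X=x] = μ_Y + ρ·(σ_Y/σ_X)·(x − μ_X).
E[Y | X=-2.6] = -2.1 + (-0.26)·(4.4/4.2)·(-2.6 − (5.3)) = -2.1 + (-0.27238)·(-7.9) = 0.0518.

0.0518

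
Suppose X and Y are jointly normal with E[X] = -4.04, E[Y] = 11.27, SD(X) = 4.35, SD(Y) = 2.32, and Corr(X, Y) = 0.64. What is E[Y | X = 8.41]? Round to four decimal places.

15.5196

For a bivariate normal, E[Y | X=x] = μ_Y + ρ·(σ_Y/σ_X)·(x − μ_X).
E[Y | X=8.41] = 11.27 + (0.64)·(2.32/4.35)·(8.41 − (-4.04)) = 11.27 + (0.34133)·(12.45) = 15.5196.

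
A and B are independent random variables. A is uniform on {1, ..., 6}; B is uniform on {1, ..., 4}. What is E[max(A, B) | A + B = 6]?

P(A + B = 6) = 1/6.
Summing max(A,B)·P(x,y) over outcomes with A + B = 6 gives 2/3.
E[max(A, B) | A + B = 6] = (2/3) / (1/6) = 4.

4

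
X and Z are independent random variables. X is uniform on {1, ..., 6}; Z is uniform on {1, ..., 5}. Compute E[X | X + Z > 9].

17/3

Outcomes with X + Z > 9: (5,5), (6,4), (6,5), each with probability 1/30.
E[X | X + Z > 9] = (5 + 6 + 6) / 3 = 17/3.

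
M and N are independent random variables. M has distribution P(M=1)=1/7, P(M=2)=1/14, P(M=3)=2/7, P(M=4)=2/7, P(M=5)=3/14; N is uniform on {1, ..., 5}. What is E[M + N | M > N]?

P(M > N) = 33/70.
Summing (M+N)·P(x,y) over outcomes with M > N gives 201/70.
E[M + N | M > N] = (201/70) / (33/70) = 67/11.

67/11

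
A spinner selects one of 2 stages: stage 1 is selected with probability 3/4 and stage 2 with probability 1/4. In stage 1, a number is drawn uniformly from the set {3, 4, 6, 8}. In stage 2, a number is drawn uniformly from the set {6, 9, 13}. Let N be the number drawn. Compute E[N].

E[N | stage 1] = (3+4+6+8)/4 = 21/4.
E[N | stage 2] = (6+9+13)/3 = 28/3.
E[N] = (3/4)·(21/4) + (1/4)·(28/3) = 301/48.

301/48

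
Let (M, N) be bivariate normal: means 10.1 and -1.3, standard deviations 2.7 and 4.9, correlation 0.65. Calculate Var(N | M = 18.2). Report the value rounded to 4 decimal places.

The conditional variance in a bivariate normal is σ_N²(1 − ρ²), independent of x.
Var(N | M=18.2) = (4.9)²·(1 − (0.65)²) = 24.01·0.5775 = 13.8658.

13.8658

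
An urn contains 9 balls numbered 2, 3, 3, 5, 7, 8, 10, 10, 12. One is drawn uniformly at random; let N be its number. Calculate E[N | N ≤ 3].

8/3

P(N ≤ 3) = 1/3.
Σ over the event: 2·1/9 + 3·2/9 = 8/9.
E[N | N ≤ 3] = (8/9) / (1/3) = 8/3.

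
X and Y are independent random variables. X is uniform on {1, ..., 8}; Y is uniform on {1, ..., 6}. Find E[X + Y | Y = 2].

Outcomes with Y = 2: (1,2), (2,2), (3,2), (4,2), (5,2), (6,2), (7,2), (8,2), each with probability 1/48.
E[X + Y | Y = 2] = (3 + 4 + 5 + 6 + 7 + 8 + 9 + 10) / 8 = 13/2.

13/2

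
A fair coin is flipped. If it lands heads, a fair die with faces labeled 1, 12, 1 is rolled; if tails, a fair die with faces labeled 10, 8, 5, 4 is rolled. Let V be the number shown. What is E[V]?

E[V | heads] = (1+12+1)/3 = 14/3.
E[V | tails] = (10+8+5+4)/4 = 27/4.
By the law of total expectation,
E[V] = (1/2)·(14/3) + (1/2)·(27/4) = 137/24.

137/24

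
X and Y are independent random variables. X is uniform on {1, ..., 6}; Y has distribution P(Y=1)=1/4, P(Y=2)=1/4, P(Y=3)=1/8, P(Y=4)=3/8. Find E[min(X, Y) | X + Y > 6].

P(X + Y > 6) = 7/16.
Summing min(X,Y)·P(x,y) over outcomes with X + Y > 6 gives 4/3.
E[min(X, Y) | X + Y > 6] = (4/3) / (7/16) = 64/21.

64/21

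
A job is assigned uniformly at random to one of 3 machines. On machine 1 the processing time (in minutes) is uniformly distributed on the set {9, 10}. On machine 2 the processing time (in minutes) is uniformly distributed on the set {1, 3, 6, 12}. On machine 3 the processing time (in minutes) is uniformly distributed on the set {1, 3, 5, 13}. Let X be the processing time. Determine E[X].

E[X | machine 1] = (9+10)/2 = 19/2.
E[X | machine 2] = (1+3+6+12)/4 = 11/2.
E[X | machine 3] = (1+3+5+13)/4 = 11/2.
E[X] = (1/3)·(19/2) + (1/3)·(11/2) + (1/3)·(11/2) = 41/6.

41/6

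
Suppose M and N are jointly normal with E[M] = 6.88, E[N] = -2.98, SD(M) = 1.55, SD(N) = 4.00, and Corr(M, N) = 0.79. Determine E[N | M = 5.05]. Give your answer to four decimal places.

E[N | M=x] = μ_N + ρ(σ_N/σ_M)(x − μ_M) for jointly normal variables.
E[N | M=5.05] = -2.98 + (0.79)·(4.00/1.55)·(5.05 − (6.88)) = -2.98 + (2.0387)·(-1.83) = -6.7108.

-6.7108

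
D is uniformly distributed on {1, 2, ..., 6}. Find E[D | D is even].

Given D is even, D is equally likely to be any of {2, 4, 6}.
E[D | D is even] = (2 + 4 + 6) / 3 = 4.

4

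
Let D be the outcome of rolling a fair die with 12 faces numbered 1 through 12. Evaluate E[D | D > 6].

19/2

Given D > 6, D is equally likely to be any of {7, 8, 9, 10, 11, 12}.
E[D | D > 6] = (7 + 8 + 9 + 10 + 11 + 12) / 6 = 19/2.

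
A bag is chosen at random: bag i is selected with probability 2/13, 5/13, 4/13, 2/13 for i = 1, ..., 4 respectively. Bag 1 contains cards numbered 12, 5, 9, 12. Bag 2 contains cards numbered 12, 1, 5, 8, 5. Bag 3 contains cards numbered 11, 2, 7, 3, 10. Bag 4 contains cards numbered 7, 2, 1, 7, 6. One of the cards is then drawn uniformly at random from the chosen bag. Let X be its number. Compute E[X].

E[X | bag 1] = (12+5+9+12)/4 = 19/2.
E[X | bag 2] = (12+1+5+8+5)/5 = 31/5.
E[X | bag 3] = (11+2+7+3+10)/5 = 33/5.
E[X | bag 4] = (7+2+1+7+6)/5 = 23/5.
By the law of total expectation,
E[X] = (2/13)·(19/2) + (5/13)·(31/5) + (4/13)·(33/5) + (2/13)·(23/5) = 428/65.

428/65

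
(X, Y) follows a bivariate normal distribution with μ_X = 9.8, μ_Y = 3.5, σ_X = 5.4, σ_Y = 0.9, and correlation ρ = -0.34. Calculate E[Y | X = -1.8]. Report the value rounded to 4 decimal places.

4.1573

The regression of Y on X has slope ρ·σ_Y/σ_X and passes through (μ_X, μ_Y).
E[Y | X=-1.8] = 3.5 + (-0.34)·(0.9/5.4)·(-1.8 − (9.8)) = 3.5 + (-0.056667)·(-11.6) = 4.1573.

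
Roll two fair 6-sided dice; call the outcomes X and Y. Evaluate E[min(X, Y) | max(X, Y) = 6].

36/11

P(max(X, Y) = 6) = 11/36.
Summing min(X,Y)·P(x,y) over outcomes with max(X, Y) = 6 gives 1.
E[min(X, Y) | max(X, Y) = 6] = (1) / (11/36) = 36/11.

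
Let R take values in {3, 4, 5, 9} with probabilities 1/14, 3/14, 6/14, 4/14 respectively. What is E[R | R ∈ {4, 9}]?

48/7

P(R ∈ {4, 9}) = 1/2.
Σ over the event: 4·3/14 + 9·2/7 = 24/7.
E[R | R ∈ {4, 9}] = (24/7) / (1/2) = 48/7.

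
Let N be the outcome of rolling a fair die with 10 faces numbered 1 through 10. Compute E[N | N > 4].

15/2

Given N > 4, N is equally likely to be any of {5, 6, 7, 8, 9, 10}.
E[N | N > 4] = (5 + 6 + 7 + 8 + 9 + 10) / 6 = 15/2.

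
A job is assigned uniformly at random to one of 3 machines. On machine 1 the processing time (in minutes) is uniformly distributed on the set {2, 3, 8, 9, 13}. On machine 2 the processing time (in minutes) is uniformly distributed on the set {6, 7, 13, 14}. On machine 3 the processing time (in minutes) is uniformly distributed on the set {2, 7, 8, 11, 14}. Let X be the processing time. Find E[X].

E[X | machine 1] = (2+3+8+9+13)/5 = 7.
E[X | machine 2] = (6+7+13+14)/4 = 10.
E[X | machine 3] = (2+7+8+11+14)/5 = 42/5.
E[X] = (1/3)·(7) + (1/3)·(10) + (1/3)·(42/5) = 127/15.

127/15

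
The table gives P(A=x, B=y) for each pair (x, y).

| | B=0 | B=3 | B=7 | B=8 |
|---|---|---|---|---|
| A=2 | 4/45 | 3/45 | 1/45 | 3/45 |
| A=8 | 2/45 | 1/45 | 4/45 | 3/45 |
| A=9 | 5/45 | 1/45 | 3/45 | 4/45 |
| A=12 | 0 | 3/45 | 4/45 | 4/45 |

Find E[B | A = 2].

P(A = 2) = 11/45.
Σ B·P over the event = 0·(4/45) + 3·(3/45) + 7·(1/45) + 8·(3/45) = 8/9.
E[B | A = 2] = (8/9) / (11/45) = 40/11.

40/11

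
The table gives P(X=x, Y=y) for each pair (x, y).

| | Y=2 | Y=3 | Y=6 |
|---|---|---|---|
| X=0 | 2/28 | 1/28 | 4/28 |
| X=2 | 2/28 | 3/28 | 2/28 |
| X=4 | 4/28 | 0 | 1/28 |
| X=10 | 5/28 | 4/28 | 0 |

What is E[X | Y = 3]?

23/4

P(Y = 3) = 2/7.
Σ X·P over the event = 0·(1/28) + 2·(3/28) + 10·(4/28) = 23/14.
E[X | Y = 3] = (23/14) / (2/7) = 23/4.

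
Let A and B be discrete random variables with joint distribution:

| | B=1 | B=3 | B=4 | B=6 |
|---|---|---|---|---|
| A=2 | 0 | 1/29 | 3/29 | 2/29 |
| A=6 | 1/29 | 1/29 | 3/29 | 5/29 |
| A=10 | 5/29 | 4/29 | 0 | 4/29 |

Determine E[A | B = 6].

P(B = 6) = 11/29.
Σ A·P over the event = 2·(2/29) + 6·(5/29) + 10·(4/29) = 74/29.
E[A | B = 6] = (74/29) / (11/29) = 74/11.

74/11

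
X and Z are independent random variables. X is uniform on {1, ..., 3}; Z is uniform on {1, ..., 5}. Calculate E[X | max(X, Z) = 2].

5/3

P(max(X, Z) = 2) = 1/5.
Summing X·P(x,y) over outcomes with max(X, Z) = 2 gives 1/3.
E[X | max(X, Z) = 2] = (1/3) / (1/5) = 5/3.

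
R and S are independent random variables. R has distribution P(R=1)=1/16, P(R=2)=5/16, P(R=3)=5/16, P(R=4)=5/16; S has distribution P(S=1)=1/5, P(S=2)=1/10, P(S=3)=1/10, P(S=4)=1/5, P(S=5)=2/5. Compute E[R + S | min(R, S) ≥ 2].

P(min(R, S) ≥ 2) = 3/4.
Summing (R+S)·P(x,y) over outcomes with min(R, S) ≥ 2 gives 171/32.
E[R + S | min(R, S) ≥ 2] = (171/32) / (3/4) = 57/8.

57/8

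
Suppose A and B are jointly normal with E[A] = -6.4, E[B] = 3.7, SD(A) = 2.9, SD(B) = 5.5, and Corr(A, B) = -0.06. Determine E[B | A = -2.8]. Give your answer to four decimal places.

3.2903

E[B | A=x] = μ_B + ρ(σ_B/σ_A)(x − μ_A) for jointly normal variables.
E[B | A=-2.8] = 3.7 + (-0.06)·(5.5/2.9)·(-2.8 − (-6.4)) = 3.7 + (-0.113793)·(3.6) = 3.2903.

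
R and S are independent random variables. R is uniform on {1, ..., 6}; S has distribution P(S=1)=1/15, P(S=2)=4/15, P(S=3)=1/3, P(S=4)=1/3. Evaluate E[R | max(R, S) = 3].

9/4

P(max(R, S) = 3) = 2/9.
Summing R·P(x,y) over outcomes with max(R, S) = 3 gives 1/2.
E[R | max(R, S) = 3] = (1/2) / (2/9) = 9/4.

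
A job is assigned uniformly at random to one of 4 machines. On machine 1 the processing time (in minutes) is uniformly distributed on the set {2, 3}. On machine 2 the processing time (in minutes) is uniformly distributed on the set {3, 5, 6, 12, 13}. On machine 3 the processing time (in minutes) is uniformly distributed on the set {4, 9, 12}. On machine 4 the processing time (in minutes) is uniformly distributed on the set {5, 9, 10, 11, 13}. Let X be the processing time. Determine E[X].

E[X | machine 1] = (2+3)/2 = 5/2.
E[X | machine 2] = (3+5+6+12+13)/5 = 39/5.
E[X | machine 3] = (4+9+12)/3 = 25/3.
E[X | machine 4] = (5+9+10+11+13)/5 = 48/5.
By the law of total expectation,
E[X] = (1/4)·(5/2) + (1/4)·(39/5) + (1/4)·(25/3) + (1/4)·(48/5) = 847/120.

847/120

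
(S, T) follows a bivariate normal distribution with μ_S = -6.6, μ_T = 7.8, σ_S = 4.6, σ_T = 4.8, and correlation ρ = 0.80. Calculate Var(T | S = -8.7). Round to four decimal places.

Var(T | S=x) = (1 − ρ²)·σ_T².
Var(T | S=-8.7) = (4.8)²·(1 − (0.80)²) = 23.04·0.36 = 8.2944.

8.2944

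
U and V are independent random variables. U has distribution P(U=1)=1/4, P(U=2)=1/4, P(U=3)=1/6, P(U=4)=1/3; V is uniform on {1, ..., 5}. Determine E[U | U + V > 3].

P(U + V > 3) = 17/20.
Summing U·P(x,y) over outcomes with U + V > 3 gives 143/60.
E[U | U + V > 3] = (143/60) / (17/20) = 143/51.

143/51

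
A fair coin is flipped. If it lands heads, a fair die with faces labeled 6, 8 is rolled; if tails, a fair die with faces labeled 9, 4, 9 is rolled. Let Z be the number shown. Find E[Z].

E[Z | heads] = (6+8)/2 = 7.
E[Z | tails] = (9+4+9)/3 = 22/3.
By the law of total expectation,
E[Z] = (1/2)·(7) + (1/2)·(22/3) = 43/6.

43/6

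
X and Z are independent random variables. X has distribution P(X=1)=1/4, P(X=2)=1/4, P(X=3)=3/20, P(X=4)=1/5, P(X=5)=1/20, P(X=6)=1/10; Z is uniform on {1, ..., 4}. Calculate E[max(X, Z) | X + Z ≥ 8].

31/6

P(X + Z ≥ 8) = 3/20.
Summing max(X,Z)·P(x,y) over outcomes with X + Z ≥ 8 gives 31/40.
E[max(X, Z) | X + Z ≥ 8] = (31/40) / (3/20) = 31/6.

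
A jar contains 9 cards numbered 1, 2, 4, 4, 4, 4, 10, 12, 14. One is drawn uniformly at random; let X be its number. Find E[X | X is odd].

P(X is odd) = 1/9.
Σ over the event: 1·1/9 = 1/9.
E[X | X is odd] = (1/9) / (1/9) = 1.

1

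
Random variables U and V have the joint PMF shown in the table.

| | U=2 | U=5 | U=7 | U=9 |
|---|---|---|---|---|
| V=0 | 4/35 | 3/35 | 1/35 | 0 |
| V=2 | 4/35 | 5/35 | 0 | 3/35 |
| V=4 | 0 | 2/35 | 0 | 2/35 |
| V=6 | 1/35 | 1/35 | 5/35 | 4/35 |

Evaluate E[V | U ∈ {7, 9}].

68/15

P(U ∈ {7, 9}) = 3/7.
Summing V·P(U=x,V=y) over the conditioning event gives 68/35.
E[V | U ∈ {7, 9}] = (68/35) / (3/7) = 68/15.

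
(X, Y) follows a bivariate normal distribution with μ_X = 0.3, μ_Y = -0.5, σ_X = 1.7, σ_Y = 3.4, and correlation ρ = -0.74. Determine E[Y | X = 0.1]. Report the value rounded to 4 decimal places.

For a bivariate normal, E[Y | X=x] = μ_Y + ρ·(σ_Y/σ_X)·(x − μ_X).
E[Y | X=0.1] = -0.5 + (-0.74)·(3.4/1.7)·(0.1 − (0.3)) = -0.5 + (-1.48)·(-0.2) = -0.2040.

-0.2040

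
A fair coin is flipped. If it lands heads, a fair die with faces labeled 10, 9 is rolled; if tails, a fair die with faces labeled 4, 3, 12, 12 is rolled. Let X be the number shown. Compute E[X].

E[X | heads] = (10+9)/2 = 19/2.
E[X | tails] = (4+3+12+12)/4 = 31/4.
By the law of total expectation,
E[X] = (1/2)·(19/2) + (1/2)·(31/4) = 69/8.

69/8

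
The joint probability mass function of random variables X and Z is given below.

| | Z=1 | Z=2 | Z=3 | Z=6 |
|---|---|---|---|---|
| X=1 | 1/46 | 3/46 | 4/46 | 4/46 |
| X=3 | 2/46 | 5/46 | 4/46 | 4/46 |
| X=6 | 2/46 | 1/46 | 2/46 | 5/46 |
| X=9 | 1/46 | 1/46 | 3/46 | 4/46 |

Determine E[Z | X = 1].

43/12

P(X = 1) = 6/23.
Σ Z·P over the event = 1·(1/46) + 2·(3/46) + 3·(4/46) + 6·(4/46) = 43/46.
E[Z | X = 1] = (43/46) / (6/23) = 43/12.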